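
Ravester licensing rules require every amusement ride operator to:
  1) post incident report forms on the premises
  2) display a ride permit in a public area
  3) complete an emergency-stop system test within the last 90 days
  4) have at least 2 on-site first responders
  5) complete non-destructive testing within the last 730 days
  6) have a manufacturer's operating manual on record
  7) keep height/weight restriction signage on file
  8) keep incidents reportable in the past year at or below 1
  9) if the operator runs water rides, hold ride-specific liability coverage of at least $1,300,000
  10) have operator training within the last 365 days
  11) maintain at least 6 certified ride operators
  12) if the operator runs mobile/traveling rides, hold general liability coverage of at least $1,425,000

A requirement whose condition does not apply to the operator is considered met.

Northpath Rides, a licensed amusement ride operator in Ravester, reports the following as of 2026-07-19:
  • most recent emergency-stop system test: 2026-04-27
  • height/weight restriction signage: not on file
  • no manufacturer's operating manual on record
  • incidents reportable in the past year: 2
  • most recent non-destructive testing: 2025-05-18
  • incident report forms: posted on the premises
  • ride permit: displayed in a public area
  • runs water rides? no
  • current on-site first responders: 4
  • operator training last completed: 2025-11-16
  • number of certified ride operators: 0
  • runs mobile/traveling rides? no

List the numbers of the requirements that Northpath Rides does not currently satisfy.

6, 7, 8, 11

1. incident report forms present → met
2. ride permit present → met
3. emergency-stop system test 83 days ago vs limit 90 → met
4. on-site first responders 4 ≥ 2 → met
5. non-destructive testing 427 days ago vs limit 730 → met
6. manufacturer's operating manual absent → not met
7. height/weight restriction signage absent → not met
8. incidents reportable in the past year 2 > 1 → not met
9. condition 'runs water rides' does not hold → requirement n/a → met
10. operator training 245 days ago vs limit 365 → met
11. certified ride operators 0 < 6 → not met
12. condition 'runs mobile/traveling rides' does not hold → requirement n/a → met
Not met: 6, 7, 8, 11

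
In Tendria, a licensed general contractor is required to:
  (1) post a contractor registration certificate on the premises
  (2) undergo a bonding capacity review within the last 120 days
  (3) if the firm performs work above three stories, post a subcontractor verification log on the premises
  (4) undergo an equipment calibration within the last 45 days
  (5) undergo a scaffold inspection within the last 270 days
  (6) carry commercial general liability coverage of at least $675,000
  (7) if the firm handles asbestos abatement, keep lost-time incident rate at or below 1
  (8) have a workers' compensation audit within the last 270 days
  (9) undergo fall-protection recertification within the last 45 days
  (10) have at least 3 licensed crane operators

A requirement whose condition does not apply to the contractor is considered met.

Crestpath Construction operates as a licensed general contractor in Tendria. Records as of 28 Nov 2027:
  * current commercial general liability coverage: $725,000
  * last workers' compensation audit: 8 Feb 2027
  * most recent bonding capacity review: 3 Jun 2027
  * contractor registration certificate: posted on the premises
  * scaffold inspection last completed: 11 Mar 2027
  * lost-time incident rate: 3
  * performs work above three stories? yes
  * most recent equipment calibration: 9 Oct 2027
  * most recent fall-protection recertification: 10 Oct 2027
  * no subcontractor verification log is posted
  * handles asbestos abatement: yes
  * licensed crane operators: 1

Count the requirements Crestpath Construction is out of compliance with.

1. contractor registration certificate present → met
2. bonding capacity review 178 days ago vs limit 120 → not met
3. condition 'performs work above three stories' holds; subcontractor verification log absent → not met
4. equipment calibration 50 days ago vs limit 45 → not met
5. scaffold inspection 262 days ago vs limit 270 → met
6. commercial general liability coverage $725,000 ≥ $675,000 → met
7. condition 'handles asbestos abatement' holds; lost-time incident rate 3 > 1 → not met
8. workers' compensation audit 293 days ago vs limit 270 → not met
9. fall-protection recertification 49 days ago vs limit 45 → not met
10. licensed crane operators 1 < 3 → not met
Not met: 7 of 10

7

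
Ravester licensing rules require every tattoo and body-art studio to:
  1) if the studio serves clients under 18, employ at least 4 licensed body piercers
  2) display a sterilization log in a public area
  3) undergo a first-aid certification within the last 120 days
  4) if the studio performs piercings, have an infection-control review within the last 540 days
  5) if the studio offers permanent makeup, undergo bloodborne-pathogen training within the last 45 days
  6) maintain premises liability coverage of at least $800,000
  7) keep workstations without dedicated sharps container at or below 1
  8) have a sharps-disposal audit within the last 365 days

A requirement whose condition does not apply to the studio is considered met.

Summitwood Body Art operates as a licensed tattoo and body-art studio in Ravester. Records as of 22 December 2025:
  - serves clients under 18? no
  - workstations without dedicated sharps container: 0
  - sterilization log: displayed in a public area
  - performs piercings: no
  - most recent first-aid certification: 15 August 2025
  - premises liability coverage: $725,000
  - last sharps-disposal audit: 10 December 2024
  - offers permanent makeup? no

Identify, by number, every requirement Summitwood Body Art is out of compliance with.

1. condition 'serves clients under 18' does not hold → requirement n/a → met
2. sterilization log present → met
3. first-aid certification 129 days ago vs limit 120 → not met
4. condition 'performs piercings' does not hold → requirement n/a → met
5. condition 'offers permanent makeup' does not hold → requirement n/a → met
6. premises liability coverage $725,000 < $800,000 → not met
7. workstations without dedicated sharps container 0 ≤ 1 → met
8. sharps-disposal audit 377 days ago vs limit 365 → not met
Not met: 3, 6, 8

3, 6, 8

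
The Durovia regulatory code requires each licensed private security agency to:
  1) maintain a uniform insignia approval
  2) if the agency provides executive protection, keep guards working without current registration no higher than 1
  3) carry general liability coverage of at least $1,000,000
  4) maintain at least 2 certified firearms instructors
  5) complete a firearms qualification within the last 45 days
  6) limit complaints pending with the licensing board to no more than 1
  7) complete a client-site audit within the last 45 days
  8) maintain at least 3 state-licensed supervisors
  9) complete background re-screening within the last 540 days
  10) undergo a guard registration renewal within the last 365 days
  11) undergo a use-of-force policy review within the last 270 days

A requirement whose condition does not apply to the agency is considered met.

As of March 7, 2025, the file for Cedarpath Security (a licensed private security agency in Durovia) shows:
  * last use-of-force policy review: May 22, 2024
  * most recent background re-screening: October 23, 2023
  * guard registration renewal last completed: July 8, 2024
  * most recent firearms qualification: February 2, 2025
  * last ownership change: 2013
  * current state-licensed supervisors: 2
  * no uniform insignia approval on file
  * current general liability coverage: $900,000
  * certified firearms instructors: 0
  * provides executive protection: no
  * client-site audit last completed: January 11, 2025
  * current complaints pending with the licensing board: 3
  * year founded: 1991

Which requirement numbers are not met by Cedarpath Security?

1, 3, 4, 6, 7, 8, 11

1. uniform insignia approval absent → not met
2. condition 'provides executive protection' does not hold → requirement n/a → met
3. general liability coverage $900,000 < $1,000,000 → not met
4. certified firearms instructors 0 < 2 → not met
5. firearms qualification 33 days ago vs limit 45 → met
6. complaints pending with the licensing board 3 > 1 → not met
7. client-site audit 55 days ago vs limit 45 → not met
8. state-licensed supervisors 2 < 3 → not met
9. background re-screening 501 days ago vs limit 540 → met
10. guard registration renewal 242 days ago vs limit 365 → met
11. use-of-force policy review 289 days ago vs limit 270 → not met
Not met: 1, 3, 4, 6, 7, 8, 11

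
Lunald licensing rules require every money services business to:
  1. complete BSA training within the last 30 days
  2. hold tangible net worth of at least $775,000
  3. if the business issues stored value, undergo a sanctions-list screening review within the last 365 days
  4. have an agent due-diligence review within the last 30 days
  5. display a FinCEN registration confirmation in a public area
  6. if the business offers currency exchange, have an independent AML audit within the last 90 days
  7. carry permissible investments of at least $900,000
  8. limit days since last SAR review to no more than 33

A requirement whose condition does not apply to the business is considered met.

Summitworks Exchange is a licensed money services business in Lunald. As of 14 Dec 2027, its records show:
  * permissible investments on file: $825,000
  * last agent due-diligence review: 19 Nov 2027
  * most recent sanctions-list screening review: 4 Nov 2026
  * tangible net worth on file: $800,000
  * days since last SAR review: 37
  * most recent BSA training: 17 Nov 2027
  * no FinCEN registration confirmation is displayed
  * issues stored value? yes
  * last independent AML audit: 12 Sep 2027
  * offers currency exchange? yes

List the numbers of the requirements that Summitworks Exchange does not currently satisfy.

3, 5, 6, 7, 8

1. BSA training 27 days ago vs limit 30 → met
2. tangible net worth $800,000 ≥ $775,000 → met
3. condition 'issues stored value' holds; sanctions-list screening review 405 days ago vs limit 365 → not met
4. agent due-diligence review 25 days ago vs limit 30 → met
5. FinCEN registration confirmation absent → not met
6. condition 'offers currency exchange' holds; independent AML audit 93 days ago vs limit 90 → not met
7. permissible investments $825,000 < $900,000 → not met
8. days since last SAR review 37 > 33 → not met
Not met: 3, 5, 6, 7, 8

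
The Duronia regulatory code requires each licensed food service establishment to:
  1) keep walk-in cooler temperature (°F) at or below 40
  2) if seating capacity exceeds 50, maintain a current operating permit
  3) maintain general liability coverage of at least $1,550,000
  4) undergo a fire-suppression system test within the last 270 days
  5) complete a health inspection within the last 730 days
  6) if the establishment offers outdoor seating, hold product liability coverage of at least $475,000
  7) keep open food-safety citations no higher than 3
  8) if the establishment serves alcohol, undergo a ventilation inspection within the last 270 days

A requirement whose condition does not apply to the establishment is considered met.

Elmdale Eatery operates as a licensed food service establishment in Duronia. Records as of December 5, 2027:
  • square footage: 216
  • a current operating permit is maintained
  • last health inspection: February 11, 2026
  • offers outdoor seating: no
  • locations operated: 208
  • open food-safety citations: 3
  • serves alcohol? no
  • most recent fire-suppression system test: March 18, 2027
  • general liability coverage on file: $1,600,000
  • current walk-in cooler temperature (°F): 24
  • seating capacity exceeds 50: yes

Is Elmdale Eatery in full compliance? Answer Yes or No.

1. walk-in cooler temperature (°F) 24 ≤ 40 → met
2. condition 'seating capacity exceeds 50' holds; current operating permit present → met
3. general liability coverage $1,600,000 ≥ $1,550,000 → met
4. fire-suppression system test 262 days ago vs limit 270 → met
5. health inspection 662 days ago vs limit 730 → met
6. condition 'offers outdoor seating' does not hold → requirement n/a → met
7. open food-safety citations 3 ≤ 3 → met
8. condition 'serves alcohol' does not hold → requirement n/a → met
All met.

Yes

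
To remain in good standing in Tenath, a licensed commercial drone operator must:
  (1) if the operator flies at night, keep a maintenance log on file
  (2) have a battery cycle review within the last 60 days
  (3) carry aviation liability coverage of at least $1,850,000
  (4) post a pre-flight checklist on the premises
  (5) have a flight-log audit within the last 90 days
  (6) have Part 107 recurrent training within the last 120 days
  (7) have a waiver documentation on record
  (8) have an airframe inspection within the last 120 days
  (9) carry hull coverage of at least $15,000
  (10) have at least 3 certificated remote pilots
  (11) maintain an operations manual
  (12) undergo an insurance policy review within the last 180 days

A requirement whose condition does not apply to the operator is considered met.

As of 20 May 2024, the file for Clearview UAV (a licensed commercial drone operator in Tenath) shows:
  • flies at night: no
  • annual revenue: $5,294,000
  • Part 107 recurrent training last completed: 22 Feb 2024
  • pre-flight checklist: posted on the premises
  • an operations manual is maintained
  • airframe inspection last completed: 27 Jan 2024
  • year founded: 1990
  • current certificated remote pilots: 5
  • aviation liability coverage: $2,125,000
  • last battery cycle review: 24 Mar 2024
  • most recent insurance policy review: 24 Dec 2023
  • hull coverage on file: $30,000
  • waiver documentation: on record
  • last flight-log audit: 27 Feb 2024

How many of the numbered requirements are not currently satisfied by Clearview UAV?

1. condition 'flies at night' does not hold → requirement n/a → met
2. battery cycle review 57 days ago vs limit 60 → met
3. aviation liability coverage $2,125,000 ≥ $1,850,000 → met
4. pre-flight checklist present → met
5. flight-log audit 83 days ago vs limit 90 → met
6. Part 107 recurrent training 88 days ago vs limit 120 → met
7. waiver documentation present → met
8. airframe inspection 114 days ago vs limit 120 → met
9. hull coverage $30,000 ≥ $15,000 → met
10. certificated remote pilots 5 ≥ 3 → met
11. operations manual present → met
12. insurance policy review 148 days ago vs limit 180 → met
Not met: 0 of 12

0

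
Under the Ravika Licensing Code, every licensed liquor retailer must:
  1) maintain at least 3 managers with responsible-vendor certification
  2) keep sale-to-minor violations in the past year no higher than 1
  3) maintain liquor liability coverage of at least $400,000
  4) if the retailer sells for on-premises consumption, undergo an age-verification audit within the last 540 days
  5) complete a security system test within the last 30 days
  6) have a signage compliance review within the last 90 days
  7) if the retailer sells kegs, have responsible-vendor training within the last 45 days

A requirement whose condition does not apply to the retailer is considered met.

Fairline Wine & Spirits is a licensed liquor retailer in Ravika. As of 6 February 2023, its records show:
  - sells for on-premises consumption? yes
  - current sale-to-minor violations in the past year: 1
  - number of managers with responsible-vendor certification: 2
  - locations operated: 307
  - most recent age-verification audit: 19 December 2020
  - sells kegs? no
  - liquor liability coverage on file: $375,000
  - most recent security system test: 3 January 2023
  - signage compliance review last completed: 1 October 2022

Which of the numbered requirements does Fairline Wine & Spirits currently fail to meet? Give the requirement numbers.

1, 3, 4, 5, 6

1. managers with responsible-vendor certification 2 < 3 → not met
2. sale-to-minor violations in the past year 1 ≤ 1 → met
3. liquor liability coverage $375,000 < $400,000 → not met
4. condition 'sells for on-premises consumption' holds; age-verification audit 779 days ago vs limit 540 → not met
5. security system test 34 days ago vs limit 30 → not met
6. signage compliance review 128 days ago vs limit 90 → not met
7. condition 'sells kegs' does not hold → requirement n/a → met
Not met: 1, 3, 4, 5, 6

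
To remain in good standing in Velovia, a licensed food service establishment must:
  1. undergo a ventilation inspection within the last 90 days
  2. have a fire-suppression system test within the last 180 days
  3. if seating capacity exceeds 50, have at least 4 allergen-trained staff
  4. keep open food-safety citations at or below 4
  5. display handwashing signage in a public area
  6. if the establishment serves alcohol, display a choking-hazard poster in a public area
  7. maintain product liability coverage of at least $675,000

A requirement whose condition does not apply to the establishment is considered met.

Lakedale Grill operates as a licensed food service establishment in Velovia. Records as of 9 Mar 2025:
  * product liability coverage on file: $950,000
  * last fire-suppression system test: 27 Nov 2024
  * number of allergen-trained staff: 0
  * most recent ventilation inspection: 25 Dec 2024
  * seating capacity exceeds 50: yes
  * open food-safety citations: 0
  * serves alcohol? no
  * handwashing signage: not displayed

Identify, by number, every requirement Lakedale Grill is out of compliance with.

3, 5

1. ventilation inspection 74 days ago vs limit 90 → met
2. fire-suppression system test 102 days ago vs limit 180 → met
3. condition 'seating capacity exceeds 50' holds; allergen-trained staff 0 < 4 → not met
4. open food-safety citations 0 ≤ 4 → met
5. handwashing signage absent → not met
6. condition 'serves alcohol' does not hold → requirement n/a → met
7. product liability coverage $950,000 ≥ $675,000 → met
Not met: 3, 5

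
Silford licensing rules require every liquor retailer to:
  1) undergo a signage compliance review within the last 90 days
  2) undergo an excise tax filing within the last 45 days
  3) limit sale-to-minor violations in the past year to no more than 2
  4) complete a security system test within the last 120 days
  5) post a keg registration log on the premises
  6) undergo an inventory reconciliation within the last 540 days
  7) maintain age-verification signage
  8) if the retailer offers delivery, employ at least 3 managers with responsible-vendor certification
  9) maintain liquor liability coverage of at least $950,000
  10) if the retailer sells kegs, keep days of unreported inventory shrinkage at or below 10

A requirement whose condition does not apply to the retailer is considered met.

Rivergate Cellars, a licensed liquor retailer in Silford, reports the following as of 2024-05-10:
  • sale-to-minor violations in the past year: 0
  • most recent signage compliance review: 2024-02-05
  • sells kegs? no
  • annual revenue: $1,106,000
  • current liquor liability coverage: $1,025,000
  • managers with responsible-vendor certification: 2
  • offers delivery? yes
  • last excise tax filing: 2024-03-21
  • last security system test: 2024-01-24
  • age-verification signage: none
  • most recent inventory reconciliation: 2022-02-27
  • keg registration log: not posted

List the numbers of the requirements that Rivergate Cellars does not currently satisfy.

1, 2, 5, 6, 7, 8

1. signage compliance review 95 days ago vs limit 90 → not met
2. excise tax filing 50 days ago vs limit 45 → not met
3. sale-to-minor violations in the past year 0 ≤ 2 → met
4. security system test 107 days ago vs limit 120 → met
5. keg registration log absent → not met
6. inventory reconciliation 803 days ago vs limit 540 → not met
7. age-verification signage absent → not met
8. condition 'offers delivery' holds; managers with responsible-vendor certification 2 < 3 → not met
9. liquor liability coverage $1,025,000 ≥ $950,000 → met
10. condition 'sells kegs' does not hold → requirement n/a → met
Not met: 1, 2, 5, 6, 7, 8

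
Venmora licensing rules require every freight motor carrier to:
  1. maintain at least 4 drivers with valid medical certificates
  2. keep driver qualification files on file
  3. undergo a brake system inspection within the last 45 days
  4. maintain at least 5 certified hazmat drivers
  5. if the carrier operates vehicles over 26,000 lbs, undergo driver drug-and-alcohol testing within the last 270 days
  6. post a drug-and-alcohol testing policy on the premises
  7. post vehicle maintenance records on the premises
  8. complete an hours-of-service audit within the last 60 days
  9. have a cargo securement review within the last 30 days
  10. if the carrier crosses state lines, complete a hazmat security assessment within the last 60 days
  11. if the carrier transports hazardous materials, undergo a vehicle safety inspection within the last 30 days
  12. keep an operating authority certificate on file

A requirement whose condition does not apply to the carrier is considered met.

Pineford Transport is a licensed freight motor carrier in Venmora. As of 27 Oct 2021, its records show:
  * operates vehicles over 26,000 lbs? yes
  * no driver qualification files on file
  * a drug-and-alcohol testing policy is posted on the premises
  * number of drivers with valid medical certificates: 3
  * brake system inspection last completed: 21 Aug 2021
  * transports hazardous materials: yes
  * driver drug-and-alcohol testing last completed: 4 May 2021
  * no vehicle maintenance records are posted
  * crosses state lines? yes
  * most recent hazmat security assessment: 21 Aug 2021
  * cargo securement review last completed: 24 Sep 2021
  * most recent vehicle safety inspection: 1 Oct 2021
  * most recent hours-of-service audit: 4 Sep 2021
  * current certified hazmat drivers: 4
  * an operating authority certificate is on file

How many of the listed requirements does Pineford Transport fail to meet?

1. drivers with valid medical certificates 3 < 4 → not met
2. driver qualification files absent → not met
3. brake system inspection 67 days ago vs limit 45 → not met
4. certified hazmat drivers 4 < 5 → not met
5. condition 'operates vehicles over 26,000 lbs' holds; driver drug-and-alcohol testing 176 days ago vs limit 270 → met
6. drug-and-alcohol testing policy present → met
7. vehicle maintenance records absent → not met
8. hours-of-service audit 53 days ago vs limit 60 → met
9. cargo securement review 33 days ago vs limit 30 → not met
10. condition 'crosses state lines' holds; hazmat security assessment 67 days ago vs limit 60 → not met
11. condition 'transports hazardous materials' holds; vehicle safety inspection 26 days ago vs limit 30 → met
12. operating authority certificate present → met
Not met: 7 of 12

7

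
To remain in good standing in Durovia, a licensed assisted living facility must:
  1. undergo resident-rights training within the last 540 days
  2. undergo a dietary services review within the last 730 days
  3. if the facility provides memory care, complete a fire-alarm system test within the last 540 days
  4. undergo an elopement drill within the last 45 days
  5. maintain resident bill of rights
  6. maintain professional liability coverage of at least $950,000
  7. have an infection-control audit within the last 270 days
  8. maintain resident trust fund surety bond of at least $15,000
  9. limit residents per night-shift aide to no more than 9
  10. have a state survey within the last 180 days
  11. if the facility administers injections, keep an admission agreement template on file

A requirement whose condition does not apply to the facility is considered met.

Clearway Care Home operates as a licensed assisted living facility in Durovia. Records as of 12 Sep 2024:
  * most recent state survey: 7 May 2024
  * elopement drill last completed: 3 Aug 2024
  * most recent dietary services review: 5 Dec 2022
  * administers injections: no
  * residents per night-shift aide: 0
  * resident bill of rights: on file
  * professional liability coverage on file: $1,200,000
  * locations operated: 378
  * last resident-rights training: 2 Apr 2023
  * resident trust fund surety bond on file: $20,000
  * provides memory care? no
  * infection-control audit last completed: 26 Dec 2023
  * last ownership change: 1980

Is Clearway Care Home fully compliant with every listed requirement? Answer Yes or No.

Yes

1. resident-rights training 529 days ago vs limit 540 → met
2. dietary services review 647 days ago vs limit 730 → met
3. condition 'provides memory care' does not hold → requirement n/a → met
4. elopement drill 40 days ago vs limit 45 → met
5. resident bill of rights present → met
6. professional liability coverage $1,200,000 ≥ $950,000 → met
7. infection-control audit 261 days ago vs limit 270 → met
8. resident trust fund surety bond $20,000 ≥ $15,000 → met
9. residents per night-shift aide 0 ≤ 9 → met
10. state survey 128 days ago vs limit 180 → met
11. condition 'administers injections' does not hold → requirement n/a → met
All met.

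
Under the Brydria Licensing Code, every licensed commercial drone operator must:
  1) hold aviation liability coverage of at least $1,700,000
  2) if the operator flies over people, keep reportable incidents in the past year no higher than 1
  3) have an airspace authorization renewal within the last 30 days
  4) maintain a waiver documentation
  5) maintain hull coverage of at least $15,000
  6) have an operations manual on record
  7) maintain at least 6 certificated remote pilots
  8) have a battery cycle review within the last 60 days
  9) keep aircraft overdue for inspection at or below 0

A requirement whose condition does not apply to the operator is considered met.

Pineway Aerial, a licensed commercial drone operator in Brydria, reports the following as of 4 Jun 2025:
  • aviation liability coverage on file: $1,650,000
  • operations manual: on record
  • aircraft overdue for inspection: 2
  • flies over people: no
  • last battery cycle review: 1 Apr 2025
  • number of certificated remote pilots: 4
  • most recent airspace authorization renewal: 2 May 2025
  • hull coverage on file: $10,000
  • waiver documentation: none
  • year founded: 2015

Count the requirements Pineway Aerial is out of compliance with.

1. aviation liability coverage $1,650,000 < $1,700,000 → not met
2. condition 'flies over people' does not hold → requirement n/a → met
3. airspace authorization renewal 33 days ago vs limit 30 → not met
4. waiver documentation absent → not met
5. hull coverage $10,000 < $15,000 → not met
6. operations manual present → met
7. certificated remote pilots 4 < 6 → not met
8. battery cycle review 64 days ago vs limit 60 → not met
9. aircraft overdue for inspection 2 > 0 → not met
Not met: 7 of 9

7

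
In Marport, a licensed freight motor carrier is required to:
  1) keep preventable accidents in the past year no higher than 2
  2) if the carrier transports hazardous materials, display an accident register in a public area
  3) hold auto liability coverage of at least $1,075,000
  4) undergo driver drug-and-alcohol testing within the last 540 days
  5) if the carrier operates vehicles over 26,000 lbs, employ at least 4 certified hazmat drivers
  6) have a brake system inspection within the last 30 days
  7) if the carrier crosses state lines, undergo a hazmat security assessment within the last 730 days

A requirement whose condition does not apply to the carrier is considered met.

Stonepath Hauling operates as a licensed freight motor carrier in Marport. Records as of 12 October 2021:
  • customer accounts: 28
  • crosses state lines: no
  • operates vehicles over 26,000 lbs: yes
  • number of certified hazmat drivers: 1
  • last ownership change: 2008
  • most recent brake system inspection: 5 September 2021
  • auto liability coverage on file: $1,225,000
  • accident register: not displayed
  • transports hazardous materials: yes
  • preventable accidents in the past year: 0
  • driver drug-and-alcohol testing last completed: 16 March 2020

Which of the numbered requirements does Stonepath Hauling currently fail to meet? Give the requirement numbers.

1. preventable accidents in the past year 0 ≤ 2 → met
2. condition 'transports hazardous materials' holds; accident register absent → not met
3. auto liability coverage $1,225,000 ≥ $1,075,000 → met
4. driver drug-and-alcohol testing 575 days ago vs limit 540 → not met
5. condition 'operates vehicles over 26,000 lbs' holds; certified hazmat drivers 1 < 4 → not met
6. brake system inspection 37 days ago vs limit 30 → not met
7. condition 'crosses state lines' does not hold → requirement n/a → met
Not met: 2, 4, 5, 6

2, 4, 5, 6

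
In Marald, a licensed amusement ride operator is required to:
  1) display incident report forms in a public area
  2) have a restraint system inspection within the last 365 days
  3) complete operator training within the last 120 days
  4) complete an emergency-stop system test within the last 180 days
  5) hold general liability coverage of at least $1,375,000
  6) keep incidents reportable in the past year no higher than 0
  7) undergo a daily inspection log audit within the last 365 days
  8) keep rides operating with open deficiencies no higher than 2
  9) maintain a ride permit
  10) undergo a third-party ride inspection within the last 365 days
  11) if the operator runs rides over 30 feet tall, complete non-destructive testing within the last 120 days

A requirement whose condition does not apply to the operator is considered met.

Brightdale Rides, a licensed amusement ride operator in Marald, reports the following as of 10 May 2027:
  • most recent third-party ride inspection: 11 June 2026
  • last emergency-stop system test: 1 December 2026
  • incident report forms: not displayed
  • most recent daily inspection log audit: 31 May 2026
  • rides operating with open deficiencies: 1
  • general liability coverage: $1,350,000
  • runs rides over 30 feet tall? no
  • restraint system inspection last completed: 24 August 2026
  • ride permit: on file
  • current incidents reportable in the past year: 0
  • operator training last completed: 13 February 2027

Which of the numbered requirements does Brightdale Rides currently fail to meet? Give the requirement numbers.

1, 5

1. incident report forms absent → not met
2. restraint system inspection 259 days ago vs limit 365 → met
3. operator training 86 days ago vs limit 120 → met
4. emergency-stop system test 160 days ago vs limit 180 → met
5. general liability coverage $1,350,000 < $1,375,000 → not met
6. incidents reportable in the past year 0 ≤ 0 → met
7. daily inspection log audit 344 days ago vs limit 365 → met
8. rides operating with open deficiencies 1 ≤ 2 → met
9. ride permit present → met
10. third-party ride inspection 333 days ago vs limit 365 → met
11. condition 'runs rides over 30 feet tall' does not hold → requirement n/a → met
Not met: 1, 5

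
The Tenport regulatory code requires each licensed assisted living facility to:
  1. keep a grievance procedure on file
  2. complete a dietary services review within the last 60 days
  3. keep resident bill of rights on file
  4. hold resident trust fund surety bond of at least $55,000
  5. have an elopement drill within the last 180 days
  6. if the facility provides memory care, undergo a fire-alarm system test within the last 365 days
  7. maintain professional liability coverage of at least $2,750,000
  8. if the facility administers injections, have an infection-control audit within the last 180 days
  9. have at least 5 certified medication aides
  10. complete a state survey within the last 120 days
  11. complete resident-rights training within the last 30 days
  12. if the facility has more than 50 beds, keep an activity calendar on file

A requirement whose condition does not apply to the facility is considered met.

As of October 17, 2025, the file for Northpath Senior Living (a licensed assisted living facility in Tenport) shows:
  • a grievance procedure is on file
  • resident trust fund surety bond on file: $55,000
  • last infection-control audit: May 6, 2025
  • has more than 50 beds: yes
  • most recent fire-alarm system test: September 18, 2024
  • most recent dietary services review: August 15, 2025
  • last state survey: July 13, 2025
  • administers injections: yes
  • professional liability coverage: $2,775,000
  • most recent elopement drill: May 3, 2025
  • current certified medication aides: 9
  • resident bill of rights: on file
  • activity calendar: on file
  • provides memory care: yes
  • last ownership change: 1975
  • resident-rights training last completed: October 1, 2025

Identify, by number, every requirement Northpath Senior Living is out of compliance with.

2, 6

1. grievance procedure present → met
2. dietary services review 63 days ago vs limit 60 → not met
3. resident bill of rights present → met
4. resident trust fund surety bond $55,000 ≥ $55,000 → met
5. elopement drill 167 days ago vs limit 180 → met
6. condition 'provides memory care' holds; fire-alarm system test 394 days ago vs limit 365 → not met
7. professional liability coverage $2,775,000 ≥ $2,750,000 → met
8. condition 'administers injections' holds; infection-control audit 164 days ago vs limit 180 → met
9. certified medication aides 9 ≥ 5 → met
10. state survey 96 days ago vs limit 120 → met
11. resident-rights training 16 days ago vs limit 30 → met
12. condition 'has more than 50 beds' holds; activity calendar present → met
Not met: 2, 6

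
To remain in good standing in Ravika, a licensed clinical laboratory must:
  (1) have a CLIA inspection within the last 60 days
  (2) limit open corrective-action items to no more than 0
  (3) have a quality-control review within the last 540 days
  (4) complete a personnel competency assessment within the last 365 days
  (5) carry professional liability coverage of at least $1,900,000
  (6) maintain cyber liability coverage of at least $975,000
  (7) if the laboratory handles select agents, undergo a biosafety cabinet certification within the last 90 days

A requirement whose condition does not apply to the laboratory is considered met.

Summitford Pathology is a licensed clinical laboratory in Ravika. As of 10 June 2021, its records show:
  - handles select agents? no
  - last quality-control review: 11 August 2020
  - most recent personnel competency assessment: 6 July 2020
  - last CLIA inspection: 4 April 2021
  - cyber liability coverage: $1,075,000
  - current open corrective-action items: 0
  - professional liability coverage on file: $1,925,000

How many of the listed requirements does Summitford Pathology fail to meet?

1

1. CLIA inspection 67 days ago vs limit 60 → not met
2. open corrective-action items 0 ≤ 0 → met
3. quality-control review 303 days ago vs limit 540 → met
4. personnel competency assessment 339 days ago vs limit 365 → met
5. professional liability coverage $1,925,000 ≥ $1,900,000 → met
6. cyber liability coverage $1,075,000 ≥ $975,000 → met
7. condition 'handles select agents' does not hold → requirement n/a → met
Not met: 1 of 7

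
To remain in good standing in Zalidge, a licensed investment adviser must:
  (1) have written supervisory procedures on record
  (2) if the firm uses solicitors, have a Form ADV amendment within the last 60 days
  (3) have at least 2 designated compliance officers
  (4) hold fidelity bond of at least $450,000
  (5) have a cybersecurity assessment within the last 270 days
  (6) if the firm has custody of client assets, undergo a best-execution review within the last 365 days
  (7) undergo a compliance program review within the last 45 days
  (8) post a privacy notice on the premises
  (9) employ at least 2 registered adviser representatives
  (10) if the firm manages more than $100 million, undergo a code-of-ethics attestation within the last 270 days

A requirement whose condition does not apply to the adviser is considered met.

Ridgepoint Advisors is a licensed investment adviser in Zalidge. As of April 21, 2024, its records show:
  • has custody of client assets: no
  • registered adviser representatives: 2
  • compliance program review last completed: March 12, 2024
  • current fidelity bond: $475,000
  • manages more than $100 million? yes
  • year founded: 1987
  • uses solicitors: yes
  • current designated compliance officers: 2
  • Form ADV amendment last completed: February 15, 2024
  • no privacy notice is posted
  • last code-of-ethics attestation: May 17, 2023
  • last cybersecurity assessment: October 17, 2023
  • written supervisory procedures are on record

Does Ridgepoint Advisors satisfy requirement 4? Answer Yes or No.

Yes

4. fidelity bond $475,000 ≥ $450,000 → met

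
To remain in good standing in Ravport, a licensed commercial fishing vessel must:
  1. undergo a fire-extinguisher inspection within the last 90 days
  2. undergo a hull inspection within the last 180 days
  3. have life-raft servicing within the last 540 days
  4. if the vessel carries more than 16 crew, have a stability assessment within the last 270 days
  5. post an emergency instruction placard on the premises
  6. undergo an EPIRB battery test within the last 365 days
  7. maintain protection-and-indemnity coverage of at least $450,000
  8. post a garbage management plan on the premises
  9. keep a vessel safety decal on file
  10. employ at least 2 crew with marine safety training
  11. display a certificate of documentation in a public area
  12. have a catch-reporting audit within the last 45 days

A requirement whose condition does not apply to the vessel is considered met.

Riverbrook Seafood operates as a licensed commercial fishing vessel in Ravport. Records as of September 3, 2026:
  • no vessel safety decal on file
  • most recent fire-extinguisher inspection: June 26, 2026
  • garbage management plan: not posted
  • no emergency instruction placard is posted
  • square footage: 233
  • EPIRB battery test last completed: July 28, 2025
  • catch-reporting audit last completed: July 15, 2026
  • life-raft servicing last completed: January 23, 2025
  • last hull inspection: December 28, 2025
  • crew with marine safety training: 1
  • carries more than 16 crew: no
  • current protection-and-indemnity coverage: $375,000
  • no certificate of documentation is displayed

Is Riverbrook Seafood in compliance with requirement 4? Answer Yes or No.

Yes

4. condition 'carries more than 16 crew' does not hold → requirement n/a → met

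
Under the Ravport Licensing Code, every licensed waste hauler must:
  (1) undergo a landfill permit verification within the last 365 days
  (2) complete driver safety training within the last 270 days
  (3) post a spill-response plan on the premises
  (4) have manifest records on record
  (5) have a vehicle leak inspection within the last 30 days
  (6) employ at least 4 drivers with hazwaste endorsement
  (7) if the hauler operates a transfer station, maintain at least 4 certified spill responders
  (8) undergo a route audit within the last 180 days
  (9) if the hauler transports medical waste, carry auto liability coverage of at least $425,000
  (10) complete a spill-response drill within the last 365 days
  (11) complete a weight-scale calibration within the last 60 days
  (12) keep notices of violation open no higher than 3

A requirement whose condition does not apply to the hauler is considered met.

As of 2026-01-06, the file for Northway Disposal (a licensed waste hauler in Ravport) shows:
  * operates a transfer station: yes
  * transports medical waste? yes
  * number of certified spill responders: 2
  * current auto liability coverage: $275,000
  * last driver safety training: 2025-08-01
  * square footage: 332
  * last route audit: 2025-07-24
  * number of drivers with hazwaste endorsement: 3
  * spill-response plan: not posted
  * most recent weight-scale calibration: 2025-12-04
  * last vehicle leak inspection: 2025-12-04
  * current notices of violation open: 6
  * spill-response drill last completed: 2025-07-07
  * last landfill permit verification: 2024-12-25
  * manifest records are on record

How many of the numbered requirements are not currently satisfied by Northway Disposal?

1. landfill permit verification 377 days ago vs limit 365 → not met
2. driver safety training 158 days ago vs limit 270 → met
3. spill-response plan absent → not met
4. manifest records present → met
5. vehicle leak inspection 33 days ago vs limit 30 → not met
6. drivers with hazwaste endorsement 3 < 4 → not met
7. condition 'operates a transfer station' holds; certified spill responders 2 < 4 → not met
8. route audit 166 days ago vs limit 180 → met
9. condition 'transports medical waste' holds; auto liability coverage $275,000 < $425,000 → not met
10. spill-response drill 183 days ago vs limit 365 → met
11. weight-scale calibration 33 days ago vs limit 60 → met
12. notices of violation open 6 > 3 → not met
Not met: 7 of 12

7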